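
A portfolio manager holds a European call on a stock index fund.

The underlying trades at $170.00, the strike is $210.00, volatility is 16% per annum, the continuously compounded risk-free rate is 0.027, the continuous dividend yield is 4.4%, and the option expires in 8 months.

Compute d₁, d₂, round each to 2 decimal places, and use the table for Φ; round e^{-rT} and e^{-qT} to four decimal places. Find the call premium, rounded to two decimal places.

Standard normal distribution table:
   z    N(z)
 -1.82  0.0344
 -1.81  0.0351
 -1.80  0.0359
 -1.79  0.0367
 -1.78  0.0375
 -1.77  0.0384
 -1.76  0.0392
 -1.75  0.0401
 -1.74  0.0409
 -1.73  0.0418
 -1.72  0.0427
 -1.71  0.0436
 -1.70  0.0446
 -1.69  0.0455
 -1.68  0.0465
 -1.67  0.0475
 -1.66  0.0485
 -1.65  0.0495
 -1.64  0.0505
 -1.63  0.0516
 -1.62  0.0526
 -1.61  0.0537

σ√T = 0.16 × 0.8165 = 0.1306
d₁ = [ln(170/210) + (0.027 − 0.044 + 0.16²/2)·0.6667] / 0.1306 = [-0.2113 − 0.0028] / 0.1306 = -1.6389 which rounds to -1.64
d₂ = d₁ − σ√T = -1.6389 − 0.1306 = -1.7696 which rounds to -1.77
e^(−qT) = e^(−0.044·0.6667) = 0.9711;  e^(−rT) = e^(−0.027·0.6667) = 0.9822
N(d₁) = N(-1.64) = 0.0505;  N(d₂) = N(-1.77) = 0.0384
C = 170·0.9711·0.0505 − 210·0.9822·0.0384 = 8.3369 − 7.9205 = 0.4164

$0.42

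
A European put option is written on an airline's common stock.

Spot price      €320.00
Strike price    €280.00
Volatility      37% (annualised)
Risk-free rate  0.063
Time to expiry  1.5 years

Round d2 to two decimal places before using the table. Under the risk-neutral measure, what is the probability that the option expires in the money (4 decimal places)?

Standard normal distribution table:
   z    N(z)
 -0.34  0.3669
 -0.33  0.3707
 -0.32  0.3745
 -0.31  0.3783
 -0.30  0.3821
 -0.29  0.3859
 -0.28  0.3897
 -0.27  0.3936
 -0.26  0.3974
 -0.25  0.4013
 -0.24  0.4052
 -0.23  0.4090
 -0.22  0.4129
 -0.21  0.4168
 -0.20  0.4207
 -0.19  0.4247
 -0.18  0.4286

0.3897

T = 1.5;  σ√T = 0.4532
ln(S/K) + (r + σ²/2)T = ln(320/280) + (0.063 + 0.37²/2)·1.5 = 0.1335 + 0.1972 = 0.3307
d₁ = 0.3307 / 0.4532 = 0.7298 → 0.73
d₂ = d₁ − σ√T = 0.7298 − 0.4532 = 0.2766 → 0.28
Risk-neutral Pr[S_T < K] = N(−d₂) = N(-0.28) = 0.3897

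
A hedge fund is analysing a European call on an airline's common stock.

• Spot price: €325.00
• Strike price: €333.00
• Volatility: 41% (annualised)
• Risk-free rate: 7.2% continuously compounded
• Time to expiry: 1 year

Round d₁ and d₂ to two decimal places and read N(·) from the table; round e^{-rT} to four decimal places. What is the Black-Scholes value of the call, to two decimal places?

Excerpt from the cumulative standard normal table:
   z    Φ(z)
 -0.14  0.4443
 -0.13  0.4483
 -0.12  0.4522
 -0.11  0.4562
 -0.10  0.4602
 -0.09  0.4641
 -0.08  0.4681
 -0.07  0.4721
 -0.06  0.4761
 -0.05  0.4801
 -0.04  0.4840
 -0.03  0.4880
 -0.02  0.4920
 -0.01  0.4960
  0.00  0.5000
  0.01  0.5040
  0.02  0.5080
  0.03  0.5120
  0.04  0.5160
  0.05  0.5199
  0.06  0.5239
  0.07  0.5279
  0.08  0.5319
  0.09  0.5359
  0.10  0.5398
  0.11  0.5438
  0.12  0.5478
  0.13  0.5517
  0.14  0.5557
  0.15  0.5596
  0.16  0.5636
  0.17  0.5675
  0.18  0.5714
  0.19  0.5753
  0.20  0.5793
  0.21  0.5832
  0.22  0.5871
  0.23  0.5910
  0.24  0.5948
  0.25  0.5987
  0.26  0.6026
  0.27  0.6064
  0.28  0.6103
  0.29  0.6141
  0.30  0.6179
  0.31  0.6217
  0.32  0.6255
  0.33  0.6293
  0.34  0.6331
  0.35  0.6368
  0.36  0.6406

σ√T = 0.41·√1 = 0.4100
d₁ = [ln(325/333) + (0.072 + ½·0.41²)·1] / (σ√T) = (-0.0243 + 0.1560) / 0.4100 = 0.3213 ≈ 0.32
d₂ = 0.3213 − 0.4100 = -0.0887 ≈ -0.09
exp(−rT) = exp(−0.072·1) = 0.9305
N(d₁) = N(0.32) = 0.6255;  N(d₂) = N(-0.09) = 0.4641
C = 325·0.6255 − 333·0.9305·0.4641 = 203.2875 − 143.8044 = 59.4831

€59.48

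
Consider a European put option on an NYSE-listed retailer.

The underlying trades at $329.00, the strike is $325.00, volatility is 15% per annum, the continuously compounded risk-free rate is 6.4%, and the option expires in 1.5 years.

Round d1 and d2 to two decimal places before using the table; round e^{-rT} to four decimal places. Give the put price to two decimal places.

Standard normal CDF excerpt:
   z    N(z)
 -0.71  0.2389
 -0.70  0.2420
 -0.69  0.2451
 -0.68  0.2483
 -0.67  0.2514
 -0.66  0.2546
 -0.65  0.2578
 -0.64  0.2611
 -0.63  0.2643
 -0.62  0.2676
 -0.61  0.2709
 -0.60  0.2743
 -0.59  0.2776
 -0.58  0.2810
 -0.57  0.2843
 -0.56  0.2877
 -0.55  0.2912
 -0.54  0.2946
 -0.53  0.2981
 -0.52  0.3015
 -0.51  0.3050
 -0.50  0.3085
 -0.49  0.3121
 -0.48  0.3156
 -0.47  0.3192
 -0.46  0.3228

$9.40

σ√T = 0.15 × 1.2247 = 0.1837
ln(S/K) + (r + σ²/2)T = ln(329/325) + (0.064 + 0.15²/2)·1.5 = 0.0122 + 0.1129 = 0.1251
d₁ = 0.1251 / 0.1837 = 0.6810 ≈ 0.68
d₂ = d₁ − σ√T = 0.6810 − 0.1837 = 0.4973 ≈ 0.50
e^(−rT) = e^(−0.064·1.5) = 0.9085
P = 325·0.9085·N(-0.50) − 329·N(-0.68) = 325·0.9085·0.3085 − 329·0.2483 = 91.0885 − 81.6907 = 9.3978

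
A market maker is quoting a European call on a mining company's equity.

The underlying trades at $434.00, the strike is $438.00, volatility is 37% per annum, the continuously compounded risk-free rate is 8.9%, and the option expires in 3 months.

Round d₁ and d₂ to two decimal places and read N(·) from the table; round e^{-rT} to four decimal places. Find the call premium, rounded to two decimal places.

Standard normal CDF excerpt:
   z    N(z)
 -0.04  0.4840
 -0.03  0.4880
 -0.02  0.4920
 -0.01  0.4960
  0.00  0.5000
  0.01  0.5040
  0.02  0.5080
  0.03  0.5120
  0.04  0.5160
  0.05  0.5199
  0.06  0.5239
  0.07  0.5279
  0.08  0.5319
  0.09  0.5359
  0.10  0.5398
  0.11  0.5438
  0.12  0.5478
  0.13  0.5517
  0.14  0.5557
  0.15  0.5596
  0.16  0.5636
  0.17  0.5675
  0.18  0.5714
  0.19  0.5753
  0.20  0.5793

T = 0.25;  σ√T = 0.1850
d₁ = [ln(434/438) + (0.089 + 0.37²/2)·0.25] / 0.1850 = [-0.0092 + 0.0394] / 0.1850 = 0.1632 ⇒ 0.16
d₂ = d₁ − σ√T = 0.1632 − 0.1850 = -0.0218 ⇒ -0.02
e^(−rT) = e^(−0.089·0.25) = 0.9780
C = 434·N(0.16) − 438·0.9780·N(-0.02) = 434·0.5636 − 438·0.9780·0.4920 = 244.6024 − 210.7551 = 33.8473

$33.85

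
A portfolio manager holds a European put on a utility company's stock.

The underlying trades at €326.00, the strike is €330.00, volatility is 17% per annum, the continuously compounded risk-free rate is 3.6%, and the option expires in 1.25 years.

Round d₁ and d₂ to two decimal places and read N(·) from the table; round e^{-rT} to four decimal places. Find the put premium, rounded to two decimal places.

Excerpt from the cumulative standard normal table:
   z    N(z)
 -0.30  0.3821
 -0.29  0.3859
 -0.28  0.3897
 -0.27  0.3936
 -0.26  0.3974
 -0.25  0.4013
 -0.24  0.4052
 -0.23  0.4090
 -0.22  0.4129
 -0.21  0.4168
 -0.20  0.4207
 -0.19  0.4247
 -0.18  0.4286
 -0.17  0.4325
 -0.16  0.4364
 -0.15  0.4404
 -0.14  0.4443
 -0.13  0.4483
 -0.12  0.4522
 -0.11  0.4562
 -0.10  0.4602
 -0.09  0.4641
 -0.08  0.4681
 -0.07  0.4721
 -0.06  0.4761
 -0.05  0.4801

€19.36

σ√T = 0.17·√1.25 = 0.1901
d₁ = [ln(326/330) + (0.036 + ½·0.17²)·1.25] / (σ√T) = (-0.0122 + 0.0631) / 0.1901 = 0.2676 ≈ 0.27
d₂ = 0.2676 − 0.1901 = 0.0776 ≈ 0.08
exp(−rT) = exp(−0.036·1.25) = 0.9560
N(−d₂) = N(-0.08) = 0.4681;  N(−d₁) = N(-0.27) = 0.3936
P = 330·0.9560·0.4681 − 326·0.3936 = 147.6762 − 128.3136 = 19.3626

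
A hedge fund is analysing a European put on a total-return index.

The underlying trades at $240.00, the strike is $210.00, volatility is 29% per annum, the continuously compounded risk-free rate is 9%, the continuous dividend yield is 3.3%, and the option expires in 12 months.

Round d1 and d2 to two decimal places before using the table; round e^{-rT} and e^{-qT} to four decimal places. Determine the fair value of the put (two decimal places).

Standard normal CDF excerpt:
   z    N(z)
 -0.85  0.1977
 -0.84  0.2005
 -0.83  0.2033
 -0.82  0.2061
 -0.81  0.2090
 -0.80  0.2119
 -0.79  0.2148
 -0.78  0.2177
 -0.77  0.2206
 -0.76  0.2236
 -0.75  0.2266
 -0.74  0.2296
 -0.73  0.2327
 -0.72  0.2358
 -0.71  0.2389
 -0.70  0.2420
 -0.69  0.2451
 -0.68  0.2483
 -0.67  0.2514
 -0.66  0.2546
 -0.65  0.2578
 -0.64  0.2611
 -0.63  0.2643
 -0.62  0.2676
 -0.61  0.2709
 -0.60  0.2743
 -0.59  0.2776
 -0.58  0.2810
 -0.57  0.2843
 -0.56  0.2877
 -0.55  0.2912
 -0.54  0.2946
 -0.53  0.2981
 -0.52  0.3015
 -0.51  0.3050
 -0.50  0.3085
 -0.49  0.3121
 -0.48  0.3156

$9.33

σ√T = 0.29·√1 = 0.2900
d₁ = [ln(240/210) + (0.09 − 0.033 + 0.29²/2)·1] / 0.2900 = [0.1335 + 0.0990] / 0.2900 = 0.8020 → 0.80
d₂ = d₁ − σ√T = 0.8020 − 0.2900 = 0.5120 → 0.51
exp(−qT) = exp(−0.033·1) = 0.9675;  exp(−rT) = exp(−0.09·1) = 0.9139
P = 210·0.9139·N(-0.51) − 240·0.9675·N(-0.80) = 210·0.9139·0.3050 − 240·0.9675·0.2119 = 58.5353 − 49.2032 = 9.3321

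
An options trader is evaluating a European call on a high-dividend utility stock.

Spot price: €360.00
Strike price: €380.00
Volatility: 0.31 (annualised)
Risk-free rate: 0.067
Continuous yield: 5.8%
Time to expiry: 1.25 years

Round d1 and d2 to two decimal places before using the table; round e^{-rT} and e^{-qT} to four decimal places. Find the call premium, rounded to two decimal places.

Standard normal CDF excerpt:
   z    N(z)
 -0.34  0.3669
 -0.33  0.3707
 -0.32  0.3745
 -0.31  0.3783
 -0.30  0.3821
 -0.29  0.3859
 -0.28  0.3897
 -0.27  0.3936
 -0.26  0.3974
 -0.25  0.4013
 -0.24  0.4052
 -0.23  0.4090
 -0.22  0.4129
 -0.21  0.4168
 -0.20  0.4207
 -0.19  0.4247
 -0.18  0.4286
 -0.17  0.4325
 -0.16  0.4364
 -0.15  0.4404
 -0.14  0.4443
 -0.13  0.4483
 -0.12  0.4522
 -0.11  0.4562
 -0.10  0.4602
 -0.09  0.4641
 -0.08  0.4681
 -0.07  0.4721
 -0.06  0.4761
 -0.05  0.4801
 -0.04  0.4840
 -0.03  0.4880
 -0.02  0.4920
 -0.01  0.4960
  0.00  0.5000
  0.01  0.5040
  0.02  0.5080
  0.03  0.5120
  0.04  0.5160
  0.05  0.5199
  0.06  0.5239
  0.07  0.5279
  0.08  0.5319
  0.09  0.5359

σ√T = 0.31·√1.25 = 0.3466
ln(S/K) + (r − q + σ²/2)T = ln(360/380) + (0.067 − 0.058 + 0.31²/2)·1.25 = -0.0541 + 0.0713 = 0.0172
d₁ = 0.0172 / 0.3466 = 0.0498 → 0.05
d₂ = d₁ − σ√T = 0.0498 − 0.3466 = -0.2968 → -0.30
e^(−qT) = e^(−0.058·1.25) = 0.9301;  e^(−rT) = e^(−0.067·1.25) = 0.9197
C = 360·0.9301·N(0.05) − 380·0.9197·N(-0.30) = 360·0.9301·0.5199 − 380·0.9197·0.3821 = 174.0812 − 133.5386 = 40.5426

€40.54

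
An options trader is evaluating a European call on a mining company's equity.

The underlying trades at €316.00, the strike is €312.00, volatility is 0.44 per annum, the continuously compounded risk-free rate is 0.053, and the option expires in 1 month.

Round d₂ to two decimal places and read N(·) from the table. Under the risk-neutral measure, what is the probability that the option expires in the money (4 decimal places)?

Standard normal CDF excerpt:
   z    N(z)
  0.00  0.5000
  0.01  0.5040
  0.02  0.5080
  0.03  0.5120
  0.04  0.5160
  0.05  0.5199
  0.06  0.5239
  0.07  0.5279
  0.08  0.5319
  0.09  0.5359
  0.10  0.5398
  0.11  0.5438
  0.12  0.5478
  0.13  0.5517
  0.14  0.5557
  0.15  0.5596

0.5279

σ√T = 0.44 × 0.2887 = 0.1270
d₁ = [ln(316/312) + (0.053 + 0.44²/2)·0.08333] / 0.1270 = [0.0127 + 0.0125] / 0.1270 = 0.1986 which rounds to 0.20
d₂ = d₁ − σ√T = 0.1986 − 0.1270 = 0.0716 which rounds to 0.07
Pr(exercise) under Q = N(d₂) = 0.5279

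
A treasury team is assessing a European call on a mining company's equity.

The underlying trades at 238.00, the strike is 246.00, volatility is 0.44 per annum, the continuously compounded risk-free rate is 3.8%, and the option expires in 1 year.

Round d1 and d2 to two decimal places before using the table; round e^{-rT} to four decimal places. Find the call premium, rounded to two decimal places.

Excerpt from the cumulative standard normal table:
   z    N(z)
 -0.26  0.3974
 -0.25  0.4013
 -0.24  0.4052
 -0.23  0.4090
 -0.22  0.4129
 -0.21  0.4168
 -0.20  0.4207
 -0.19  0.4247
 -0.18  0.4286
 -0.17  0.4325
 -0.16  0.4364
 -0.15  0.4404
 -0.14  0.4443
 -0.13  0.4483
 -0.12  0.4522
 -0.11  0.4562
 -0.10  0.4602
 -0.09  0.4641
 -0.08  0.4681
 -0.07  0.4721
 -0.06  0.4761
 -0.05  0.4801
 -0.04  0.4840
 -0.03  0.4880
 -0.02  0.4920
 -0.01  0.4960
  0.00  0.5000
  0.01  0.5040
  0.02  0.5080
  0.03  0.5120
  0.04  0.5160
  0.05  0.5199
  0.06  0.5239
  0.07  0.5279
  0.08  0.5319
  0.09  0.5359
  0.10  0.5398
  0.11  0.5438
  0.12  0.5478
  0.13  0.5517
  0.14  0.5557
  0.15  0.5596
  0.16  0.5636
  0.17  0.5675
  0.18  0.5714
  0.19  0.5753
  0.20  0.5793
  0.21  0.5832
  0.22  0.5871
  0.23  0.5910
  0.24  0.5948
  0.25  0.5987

41.95

σ√T = 0.44·√1 = 0.4400
d₁ = [ln(238/246) + (0.038 + 0.44²/2)·1] / 0.4400 = [-0.0331 + 0.1348] / 0.4400 = 0.2312 ⇒ 0.23
d₂ = d₁ − σ√T = 0.2312 − 0.4400 = -0.2088 ⇒ -0.21
e^(−rT) = e^(−0.038·1) = 0.9627
C = 238·N(0.23) − 246·0.9627·N(-0.21) = 238·0.5910 − 246·0.9627·0.4168 = 140.6580 − 98.7083 = 41.9497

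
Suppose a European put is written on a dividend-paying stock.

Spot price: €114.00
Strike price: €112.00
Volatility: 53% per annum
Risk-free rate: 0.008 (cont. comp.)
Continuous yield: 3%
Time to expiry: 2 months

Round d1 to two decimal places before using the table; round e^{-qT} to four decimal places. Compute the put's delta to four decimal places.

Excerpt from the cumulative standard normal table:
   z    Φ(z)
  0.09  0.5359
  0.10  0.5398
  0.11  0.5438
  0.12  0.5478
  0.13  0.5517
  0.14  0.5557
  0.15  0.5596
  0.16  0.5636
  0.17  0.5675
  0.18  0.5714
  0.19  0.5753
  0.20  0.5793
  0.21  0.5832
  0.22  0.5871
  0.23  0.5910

σ√T = 0.53 × 0.4082 = 0.2164
ln(S/K) + (r − q + σ²/2)T = ln(114/112) + (0.008 − 0.03 + 0.53²/2)·0.1667 = 0.0177 + 0.0197 = 0.0374
d₁ = 0.0374 / 0.2164 = 0.1730 ≈ 0.17
N(d₁) = N(0.17) = 0.5675
Δ_put = e^(−qT)·(N(d₁) − 1) = 0.9950·(0.5675 − 1) = -0.4303

-0.4303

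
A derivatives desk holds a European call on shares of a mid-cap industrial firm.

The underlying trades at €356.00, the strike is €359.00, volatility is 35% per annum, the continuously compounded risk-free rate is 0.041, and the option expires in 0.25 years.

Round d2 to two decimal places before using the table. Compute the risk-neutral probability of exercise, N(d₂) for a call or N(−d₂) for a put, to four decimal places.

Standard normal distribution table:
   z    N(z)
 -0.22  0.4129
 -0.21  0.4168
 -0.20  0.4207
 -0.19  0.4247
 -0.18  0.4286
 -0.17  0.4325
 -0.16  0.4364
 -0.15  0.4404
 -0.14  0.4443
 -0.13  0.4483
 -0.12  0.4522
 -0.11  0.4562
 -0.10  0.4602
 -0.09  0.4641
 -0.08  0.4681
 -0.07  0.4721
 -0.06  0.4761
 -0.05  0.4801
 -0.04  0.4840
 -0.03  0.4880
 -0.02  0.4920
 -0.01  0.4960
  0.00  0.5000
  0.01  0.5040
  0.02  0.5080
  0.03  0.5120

0.4681

σ√T = 0.35 × 0.5000 = 0.1750
d₁ = [ln(356/359) + (0.041 + 0.35²/2)·0.25] / 0.1750 = [-0.0084 + 0.0256] / 0.1750 = 0.0981 which rounds to 0.10
d₂ = d₁ − σ√T = 0.0981 − 0.1750 = -0.0769 which rounds to -0.08
Risk-neutral Pr[S_T > K] = N(d₂) = N(-0.08) = 0.4681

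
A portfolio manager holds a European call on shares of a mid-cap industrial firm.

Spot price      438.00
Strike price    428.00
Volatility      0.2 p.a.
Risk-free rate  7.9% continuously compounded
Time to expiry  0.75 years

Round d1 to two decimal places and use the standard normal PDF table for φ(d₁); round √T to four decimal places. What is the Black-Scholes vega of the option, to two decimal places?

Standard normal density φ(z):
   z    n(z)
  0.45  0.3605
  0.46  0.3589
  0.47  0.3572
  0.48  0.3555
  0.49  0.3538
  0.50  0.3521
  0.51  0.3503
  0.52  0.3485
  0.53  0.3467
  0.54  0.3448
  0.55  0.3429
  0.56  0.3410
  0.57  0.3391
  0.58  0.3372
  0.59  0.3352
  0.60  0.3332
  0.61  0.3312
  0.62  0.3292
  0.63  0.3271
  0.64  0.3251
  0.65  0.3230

σ√T = 0.2·√0.75 = 0.1732
d₁ = [ln(438/428) + (0.079 + 0.2²/2)·0.75] / 0.1732 = [0.0231 + 0.0743] / 0.1732 = 0.5620 which rounds to 0.56
√T = √0.75 = 0.8660
φ(d₁) = φ(0.56) = 0.3410
vega = S·φ(d₁)·√T = 438·0.3410·0.8660 = 129.3440
(Vega is the same for a European call and put with the same parameters.)

129.34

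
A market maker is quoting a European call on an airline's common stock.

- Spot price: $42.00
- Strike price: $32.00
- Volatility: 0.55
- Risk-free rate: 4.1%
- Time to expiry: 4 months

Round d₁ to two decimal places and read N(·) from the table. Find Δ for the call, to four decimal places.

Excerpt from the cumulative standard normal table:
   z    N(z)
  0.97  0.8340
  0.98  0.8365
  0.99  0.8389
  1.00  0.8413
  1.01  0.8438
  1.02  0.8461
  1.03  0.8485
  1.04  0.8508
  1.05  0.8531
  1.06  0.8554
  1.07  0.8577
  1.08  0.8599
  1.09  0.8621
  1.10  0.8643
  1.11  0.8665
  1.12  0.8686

0.8554

T = 0.3333;  σ√T = 0.3175
ln(S/K) + (r + σ²/2)T = ln(42/32) + (0.041 + 0.55²/2)·0.3333 = 0.2719 + 0.0641 = 0.3360
d₁ = 0.3360 / 0.3175 = 1.0582 → 1.06
N(d₁) = N(1.06) = 0.8554
Δ_call = N(d₁) = 0.8554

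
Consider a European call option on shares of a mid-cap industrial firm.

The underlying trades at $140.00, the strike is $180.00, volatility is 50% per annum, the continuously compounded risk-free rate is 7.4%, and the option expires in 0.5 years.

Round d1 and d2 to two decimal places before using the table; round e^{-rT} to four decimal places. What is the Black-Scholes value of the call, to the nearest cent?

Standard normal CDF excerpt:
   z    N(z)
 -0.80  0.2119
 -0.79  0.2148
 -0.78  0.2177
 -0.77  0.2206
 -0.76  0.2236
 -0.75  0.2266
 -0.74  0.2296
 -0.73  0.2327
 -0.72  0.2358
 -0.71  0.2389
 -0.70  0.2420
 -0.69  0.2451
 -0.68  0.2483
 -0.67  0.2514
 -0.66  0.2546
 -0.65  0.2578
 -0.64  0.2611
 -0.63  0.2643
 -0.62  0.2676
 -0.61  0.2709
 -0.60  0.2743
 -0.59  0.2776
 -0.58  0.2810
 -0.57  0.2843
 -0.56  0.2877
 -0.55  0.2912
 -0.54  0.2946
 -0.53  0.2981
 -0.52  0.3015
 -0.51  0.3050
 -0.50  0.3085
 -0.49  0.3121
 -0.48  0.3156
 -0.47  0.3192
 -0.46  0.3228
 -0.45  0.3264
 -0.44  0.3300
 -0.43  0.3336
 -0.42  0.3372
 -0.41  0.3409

$8.94

σ√T = 0.5 × 0.7071 = 0.3536
ln(S/K) + (r + σ²/2)T = ln(140/180) + (0.074 + 0.5²/2)·0.5 = -0.2513 + 0.0995 = -0.1518
d₁ = -0.1518 / 0.3536 = -0.4294 → -0.43
d₂ = d₁ − σ√T = -0.4294 − 0.3536 = -0.7829 → -0.78
exp(−rT) = exp(−0.074·0.5) = 0.9637
N(d₁) = N(-0.43) = 0.3336;  N(d₂) = N(-0.78) = 0.2177
C = 140·0.3336 − 180·0.9637·0.2177 = 46.7040 − 37.7635 = 8.9405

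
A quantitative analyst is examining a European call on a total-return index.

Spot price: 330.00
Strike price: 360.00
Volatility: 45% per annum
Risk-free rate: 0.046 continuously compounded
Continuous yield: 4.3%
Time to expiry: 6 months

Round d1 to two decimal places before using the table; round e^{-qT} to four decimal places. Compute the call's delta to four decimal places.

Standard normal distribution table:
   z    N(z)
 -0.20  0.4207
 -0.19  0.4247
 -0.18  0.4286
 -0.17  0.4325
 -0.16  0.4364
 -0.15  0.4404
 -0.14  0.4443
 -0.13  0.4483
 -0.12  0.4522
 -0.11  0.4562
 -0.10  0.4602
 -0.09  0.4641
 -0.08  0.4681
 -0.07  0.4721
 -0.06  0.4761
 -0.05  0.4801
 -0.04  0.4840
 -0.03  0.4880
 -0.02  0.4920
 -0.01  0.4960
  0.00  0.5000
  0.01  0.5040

T = 0.5;  σ√T = 0.3182
ln(S/K) + (r − q + σ²/2)T = ln(330/360) + (0.046 − 0.043 + 0.45²/2)·0.5 = -0.0870 + 0.0521 = -0.0349
d₁ = -0.0349 / 0.3182 = -0.1096 ≈ -0.11
N(d₁) = N(-0.11) = 0.4562
Δ_call = exp(−qT)·N(d₁) = 0.9787·0.4562 = 0.4465

0.4465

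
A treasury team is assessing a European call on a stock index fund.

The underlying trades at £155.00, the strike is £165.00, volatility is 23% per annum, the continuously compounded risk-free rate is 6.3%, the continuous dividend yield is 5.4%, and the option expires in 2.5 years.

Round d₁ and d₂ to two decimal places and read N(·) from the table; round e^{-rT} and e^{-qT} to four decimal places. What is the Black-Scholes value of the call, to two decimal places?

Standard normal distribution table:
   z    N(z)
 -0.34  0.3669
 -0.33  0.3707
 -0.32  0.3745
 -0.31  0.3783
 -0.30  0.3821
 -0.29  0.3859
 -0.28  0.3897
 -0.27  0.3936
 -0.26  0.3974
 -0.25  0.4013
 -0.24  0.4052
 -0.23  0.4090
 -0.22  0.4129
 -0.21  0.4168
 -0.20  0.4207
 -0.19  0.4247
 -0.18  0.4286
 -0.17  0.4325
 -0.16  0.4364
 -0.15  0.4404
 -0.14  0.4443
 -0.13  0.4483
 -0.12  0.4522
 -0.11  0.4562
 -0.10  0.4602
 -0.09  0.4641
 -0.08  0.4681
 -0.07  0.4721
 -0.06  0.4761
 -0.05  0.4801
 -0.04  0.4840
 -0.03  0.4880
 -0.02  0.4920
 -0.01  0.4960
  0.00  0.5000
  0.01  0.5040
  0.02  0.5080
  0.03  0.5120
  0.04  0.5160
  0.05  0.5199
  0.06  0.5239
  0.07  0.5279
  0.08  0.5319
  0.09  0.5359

£17.09

σ√T = 0.23·√2.5 = 0.3637
d₁ = [ln(155/165) + (0.063 − 0.054 + 0.23²/2)·2.5] / 0.3637 = [-0.0625 + 0.0886] / 0.3637 = 0.0718 ≈ 0.07
d₂ = d₁ − σ√T = 0.0718 − 0.3637 = -0.2919 ≈ -0.29
exp(−qT) = exp(−0.054·2.5) = 0.8737;  exp(−rT) = exp(−0.063·2.5) = 0.8543
C = 155·0.8737·N(0.07) − 165·0.8543·N(-0.29) = 155·0.8737·0.5279 − 165·0.8543·0.3859 = 71.4901 − 54.3963 = 17.0938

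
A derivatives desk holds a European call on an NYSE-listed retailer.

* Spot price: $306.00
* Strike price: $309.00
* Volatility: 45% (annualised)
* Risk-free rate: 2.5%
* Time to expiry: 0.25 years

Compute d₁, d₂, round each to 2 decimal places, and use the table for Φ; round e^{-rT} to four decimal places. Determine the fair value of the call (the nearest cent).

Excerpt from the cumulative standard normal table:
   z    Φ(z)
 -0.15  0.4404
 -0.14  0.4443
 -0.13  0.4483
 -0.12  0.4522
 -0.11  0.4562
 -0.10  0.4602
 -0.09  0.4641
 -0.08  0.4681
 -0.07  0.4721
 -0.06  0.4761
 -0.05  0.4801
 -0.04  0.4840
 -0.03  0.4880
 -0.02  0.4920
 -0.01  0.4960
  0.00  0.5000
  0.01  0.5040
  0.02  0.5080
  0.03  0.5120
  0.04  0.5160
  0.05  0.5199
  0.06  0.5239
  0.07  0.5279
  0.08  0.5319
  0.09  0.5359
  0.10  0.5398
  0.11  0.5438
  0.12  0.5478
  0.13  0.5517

σ√T = 0.45 × 0.5000 = 0.2250
ln(S/K) + (r + σ²/2)T = ln(306/309) + (0.025 + 0.45²/2)·0.25 = -0.0098 + 0.0316 = 0.0218
d₁ = 0.0218 / 0.2250 = 0.0969 → 0.10
d₂ = d₁ − σ√T = 0.0969 − 0.2250 = -0.1281 → -0.13
e^(−rT) = e^(−0.025·0.25) = 0.9938
N(d₁) = N(0.10) = 0.5398;  N(d₂) = N(-0.13) = 0.4483
C = 306·0.5398 − 309·0.9938·0.4483 = 165.1788 − 137.6658 = 27.5130

$27.51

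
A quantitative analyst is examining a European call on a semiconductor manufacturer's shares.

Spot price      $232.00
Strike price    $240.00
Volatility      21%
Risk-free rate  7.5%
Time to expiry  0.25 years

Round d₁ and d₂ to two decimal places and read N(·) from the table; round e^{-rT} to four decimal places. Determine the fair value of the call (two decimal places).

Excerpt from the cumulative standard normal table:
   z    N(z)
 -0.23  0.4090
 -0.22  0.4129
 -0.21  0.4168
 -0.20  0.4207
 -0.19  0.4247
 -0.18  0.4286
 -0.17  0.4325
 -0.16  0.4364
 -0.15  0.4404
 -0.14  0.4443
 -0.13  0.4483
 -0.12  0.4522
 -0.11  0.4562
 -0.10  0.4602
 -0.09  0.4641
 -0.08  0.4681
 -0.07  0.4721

$8.58

σ√T = 0.21·√0.25 = 0.1050
d₁ = [ln(232/240) + (0.075 + ½·0.21²)·0.25] / (σ√T) = (-0.0339 + 0.0243) / 0.1050 = -0.0918 which rounds to -0.09
d₂ = -0.0918 − 0.1050 = -0.1968 which rounds to -0.20
e^(−rT) = e^(−0.075·0.25) = 0.9814
C = 232·N(-0.09) − 240·0.9814·N(-0.20) = 232·0.4641 − 240·0.9814·0.4207 = 107.6712 − 99.0900 = 8.5812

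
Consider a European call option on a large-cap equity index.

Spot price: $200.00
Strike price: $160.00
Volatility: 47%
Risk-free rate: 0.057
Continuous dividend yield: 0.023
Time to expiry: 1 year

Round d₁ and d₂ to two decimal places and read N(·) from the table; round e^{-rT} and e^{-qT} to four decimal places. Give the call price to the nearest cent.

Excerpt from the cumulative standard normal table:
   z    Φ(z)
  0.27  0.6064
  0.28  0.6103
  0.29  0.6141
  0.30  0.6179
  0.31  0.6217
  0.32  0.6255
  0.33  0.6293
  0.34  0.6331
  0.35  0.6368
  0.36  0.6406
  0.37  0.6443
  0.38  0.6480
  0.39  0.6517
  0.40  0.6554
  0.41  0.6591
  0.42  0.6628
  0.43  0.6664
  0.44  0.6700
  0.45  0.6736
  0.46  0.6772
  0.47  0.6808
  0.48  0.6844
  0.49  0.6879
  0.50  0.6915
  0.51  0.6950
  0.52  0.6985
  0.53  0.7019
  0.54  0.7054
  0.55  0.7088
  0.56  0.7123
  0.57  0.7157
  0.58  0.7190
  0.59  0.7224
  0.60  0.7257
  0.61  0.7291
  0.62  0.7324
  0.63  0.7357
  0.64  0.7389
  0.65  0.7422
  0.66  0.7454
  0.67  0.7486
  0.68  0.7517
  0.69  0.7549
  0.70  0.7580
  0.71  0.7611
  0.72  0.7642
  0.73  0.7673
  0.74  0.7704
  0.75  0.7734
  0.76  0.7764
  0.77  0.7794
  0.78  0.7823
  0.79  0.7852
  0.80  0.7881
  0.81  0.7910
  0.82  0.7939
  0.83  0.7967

T = 1;  σ√T = 0.4700
d₁ = [ln(200/160) + (0.057 − 0.023 + ½·0.47²)·1] / (σ√T) = (0.2231 + 0.1444) / 0.4700 = 0.7821 which rounds to 0.78
d₂ = 0.7821 − 0.4700 = 0.3121 which rounds to 0.31
e^(−qT) = e^(−0.023·1) = 0.9773;  e^(−rT) = e^(−0.057·1) = 0.9446
N(d₁) = N(0.78) = 0.7823;  N(d₂) = N(0.31) = 0.6217
C = 200·0.9773·0.7823 − 160·0.9446·0.6217 = 152.9084 − 93.9613 = 58.9471

$58.95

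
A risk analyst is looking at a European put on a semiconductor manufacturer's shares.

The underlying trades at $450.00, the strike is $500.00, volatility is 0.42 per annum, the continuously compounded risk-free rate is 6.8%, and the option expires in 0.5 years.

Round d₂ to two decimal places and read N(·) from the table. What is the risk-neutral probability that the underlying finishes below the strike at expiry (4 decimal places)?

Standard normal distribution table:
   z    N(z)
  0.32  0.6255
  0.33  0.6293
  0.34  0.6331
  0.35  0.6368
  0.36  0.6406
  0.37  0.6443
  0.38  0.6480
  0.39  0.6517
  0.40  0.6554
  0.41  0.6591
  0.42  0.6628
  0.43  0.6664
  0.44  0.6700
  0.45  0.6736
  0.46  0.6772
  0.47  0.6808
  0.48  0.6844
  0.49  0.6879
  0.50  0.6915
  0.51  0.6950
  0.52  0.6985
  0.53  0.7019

σ√T = 0.42 × 0.7071 = 0.2970
d₁ = [ln(450/500) + (0.068 + 0.42²/2)·0.5] / 0.2970 = [-0.1054 + 0.0781] / 0.2970 = -0.0918 ⇒ -0.09
d₂ = d₁ − σ√T = -0.0918 − 0.2970 = -0.3888 ⇒ -0.39
Risk-neutral Pr[S_T < K] = N(−d₂) = N(0.39) = 0.6517

0.6517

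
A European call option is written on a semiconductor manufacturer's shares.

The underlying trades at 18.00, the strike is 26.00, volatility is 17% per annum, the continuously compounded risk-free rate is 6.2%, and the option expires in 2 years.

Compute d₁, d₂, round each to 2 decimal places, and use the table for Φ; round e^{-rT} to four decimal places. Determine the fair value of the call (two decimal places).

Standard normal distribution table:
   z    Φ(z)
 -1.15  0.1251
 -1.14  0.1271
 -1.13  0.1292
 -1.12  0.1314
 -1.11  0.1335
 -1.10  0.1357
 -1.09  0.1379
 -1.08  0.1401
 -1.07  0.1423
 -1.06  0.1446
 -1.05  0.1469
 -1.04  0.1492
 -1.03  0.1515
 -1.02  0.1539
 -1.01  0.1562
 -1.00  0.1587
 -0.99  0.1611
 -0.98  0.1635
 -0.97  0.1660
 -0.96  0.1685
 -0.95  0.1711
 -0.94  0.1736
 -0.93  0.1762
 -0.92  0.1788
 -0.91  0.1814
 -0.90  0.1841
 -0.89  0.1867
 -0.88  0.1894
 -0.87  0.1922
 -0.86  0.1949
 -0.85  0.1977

0.39

T = 2;  σ√T = 0.2404
d₁ = [ln(18/26) + (0.062 + ½·0.17²)·2] / (σ√T) = (-0.3677 + 0.1529) / 0.2404 = -0.8936 ⇒ -0.89
d₂ = -0.8936 − 0.2404 = -1.1340 ⇒ -1.13
exp(−rT) = exp(−0.062·2) = 0.8834
C = 18·N(-0.89) − 26·0.8834·N(-1.13) = 18·0.1867 − 26·0.8834·0.1292 = 3.3606 − 2.9675 = 0.3931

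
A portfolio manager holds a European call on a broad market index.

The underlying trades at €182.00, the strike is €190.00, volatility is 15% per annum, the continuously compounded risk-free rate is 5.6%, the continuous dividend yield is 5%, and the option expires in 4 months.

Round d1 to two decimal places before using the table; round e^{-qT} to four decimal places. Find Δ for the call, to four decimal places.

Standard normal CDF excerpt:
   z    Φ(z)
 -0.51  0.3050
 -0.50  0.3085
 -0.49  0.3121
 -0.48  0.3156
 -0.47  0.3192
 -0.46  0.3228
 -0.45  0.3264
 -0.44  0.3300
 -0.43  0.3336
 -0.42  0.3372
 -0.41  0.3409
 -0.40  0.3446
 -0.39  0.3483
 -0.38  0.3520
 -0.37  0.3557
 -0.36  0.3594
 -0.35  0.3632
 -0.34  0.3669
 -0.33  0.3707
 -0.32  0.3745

T = 0.3333;  σ√T = 0.0866
d₁ = [ln(182/190) + (0.056 − 0.05 + ½·0.15²)·0.3333] / (σ√T) = (-0.0430 + 0.0057) / 0.0866 = -0.4303 ⇒ -0.43
N(d₁) = N(-0.43) = 0.3336
Δ_call = exp(−qT)·N(d₁) = 0.9835·0.3336 = 0.3281

0.3281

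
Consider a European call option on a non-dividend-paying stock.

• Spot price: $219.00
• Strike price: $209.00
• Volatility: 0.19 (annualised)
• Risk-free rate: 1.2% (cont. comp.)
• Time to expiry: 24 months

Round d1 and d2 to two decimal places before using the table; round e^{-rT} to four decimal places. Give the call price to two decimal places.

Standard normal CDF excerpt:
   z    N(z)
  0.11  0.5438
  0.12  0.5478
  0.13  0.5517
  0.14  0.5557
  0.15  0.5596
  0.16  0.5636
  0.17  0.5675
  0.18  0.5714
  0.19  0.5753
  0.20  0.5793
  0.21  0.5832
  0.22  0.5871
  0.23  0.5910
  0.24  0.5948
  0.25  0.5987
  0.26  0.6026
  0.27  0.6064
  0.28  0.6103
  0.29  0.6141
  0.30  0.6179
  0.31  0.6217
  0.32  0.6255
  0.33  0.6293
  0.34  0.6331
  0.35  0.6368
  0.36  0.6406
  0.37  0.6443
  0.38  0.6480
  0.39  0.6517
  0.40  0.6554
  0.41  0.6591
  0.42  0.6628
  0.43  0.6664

σ√T = 0.19 × 1.4142 = 0.2687
d₁ = [ln(219/209) + (0.012 + 0.19²/2)·2] / 0.2687 = [0.0467 + 0.0601] / 0.2687 = 0.3976 → 0.40
d₂ = d₁ − σ√T = 0.3976 − 0.2687 = 0.1289 → 0.13
e^(−rT) = e^(−0.012·2) = 0.9763
N(d₁) = N(0.40) = 0.6554;  N(d₂) = N(0.13) = 0.5517
C = 219·0.6554 − 209·0.9763·0.5517 = 143.5326 − 112.5726 = 30.9600

$30.96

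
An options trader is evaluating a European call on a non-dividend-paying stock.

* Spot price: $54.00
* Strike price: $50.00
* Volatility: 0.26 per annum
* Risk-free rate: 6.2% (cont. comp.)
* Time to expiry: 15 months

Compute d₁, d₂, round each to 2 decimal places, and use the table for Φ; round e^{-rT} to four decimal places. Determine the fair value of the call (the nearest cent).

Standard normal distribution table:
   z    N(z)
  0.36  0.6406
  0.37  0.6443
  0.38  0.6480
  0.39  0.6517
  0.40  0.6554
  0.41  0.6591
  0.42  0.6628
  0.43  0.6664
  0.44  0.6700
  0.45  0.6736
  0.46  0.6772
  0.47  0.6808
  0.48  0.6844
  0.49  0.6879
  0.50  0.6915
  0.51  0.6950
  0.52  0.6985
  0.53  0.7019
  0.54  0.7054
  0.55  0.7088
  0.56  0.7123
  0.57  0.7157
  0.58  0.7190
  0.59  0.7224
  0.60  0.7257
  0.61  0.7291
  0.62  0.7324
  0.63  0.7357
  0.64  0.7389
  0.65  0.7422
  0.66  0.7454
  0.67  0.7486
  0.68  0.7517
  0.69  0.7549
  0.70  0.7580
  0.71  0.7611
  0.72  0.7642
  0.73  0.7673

$10.44

σ√T = 0.26 × 1.1180 = 0.2907
d₁ = [ln(54/50) + (0.062 + 0.26²/2)·1.25] / 0.2907 = [0.0770 + 0.1197] / 0.2907 = 0.6767 ⇒ 0.68
d₂ = d₁ − σ√T = 0.6767 − 0.2907 = 0.3860 ⇒ 0.39
e^(−rT) = e^(−0.062·1.25) = 0.9254
N(d₁) = N(0.68) = 0.7517;  N(d₂) = N(0.39) = 0.6517
C = 54·0.7517 − 50·0.9254·0.6517 = 40.5918 − 30.1542 = 10.4376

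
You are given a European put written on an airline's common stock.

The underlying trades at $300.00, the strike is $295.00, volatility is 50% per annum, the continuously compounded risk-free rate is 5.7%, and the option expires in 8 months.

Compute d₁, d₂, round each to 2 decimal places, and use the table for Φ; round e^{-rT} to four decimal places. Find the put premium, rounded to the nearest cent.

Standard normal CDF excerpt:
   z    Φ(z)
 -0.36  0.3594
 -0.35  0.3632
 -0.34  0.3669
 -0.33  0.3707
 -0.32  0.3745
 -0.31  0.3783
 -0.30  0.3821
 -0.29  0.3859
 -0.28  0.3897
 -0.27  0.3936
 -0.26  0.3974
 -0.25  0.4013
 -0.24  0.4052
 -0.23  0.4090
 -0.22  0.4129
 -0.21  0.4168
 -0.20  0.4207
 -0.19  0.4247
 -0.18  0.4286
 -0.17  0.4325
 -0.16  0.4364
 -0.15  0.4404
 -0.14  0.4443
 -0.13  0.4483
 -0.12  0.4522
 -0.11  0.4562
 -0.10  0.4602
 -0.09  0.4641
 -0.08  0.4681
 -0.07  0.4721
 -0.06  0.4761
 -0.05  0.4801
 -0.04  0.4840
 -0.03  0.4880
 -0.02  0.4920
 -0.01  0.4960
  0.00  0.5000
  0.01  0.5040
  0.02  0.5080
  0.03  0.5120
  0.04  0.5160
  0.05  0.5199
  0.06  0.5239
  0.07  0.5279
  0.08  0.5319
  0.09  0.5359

$39.85

σ√T = 0.5 × 0.8165 = 0.4082
d₁ = [ln(300/295) + (0.057 + 0.5²/2)·0.6667] / 0.4082 = [0.0168 + 0.1213] / 0.4082 = 0.3384 which rounds to 0.34
d₂ = d₁ − σ√T = 0.3384 − 0.4082 = -0.0699 which rounds to -0.07
e^(−rT) = e^(−0.057·0.6667) = 0.9627
N(−d₂) = N(0.07) = 0.5279;  N(−d₁) = N(-0.34) = 0.3669
P = 295·0.9627·0.5279 − 300·0.3669 = 149.9218 − 110.0700 = 39.8518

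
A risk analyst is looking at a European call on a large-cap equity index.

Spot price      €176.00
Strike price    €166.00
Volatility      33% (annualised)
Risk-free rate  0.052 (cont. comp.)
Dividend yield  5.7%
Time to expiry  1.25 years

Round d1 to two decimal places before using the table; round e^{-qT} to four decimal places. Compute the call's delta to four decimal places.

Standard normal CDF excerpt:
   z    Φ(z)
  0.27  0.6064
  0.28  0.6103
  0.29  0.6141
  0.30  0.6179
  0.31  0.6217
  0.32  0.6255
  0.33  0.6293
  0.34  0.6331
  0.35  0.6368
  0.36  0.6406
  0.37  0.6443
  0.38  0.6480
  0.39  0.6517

σ√T = 0.33 × 1.1180 = 0.3690
d₁ = [ln(176/166) + (0.052 − 0.057 + 0.33²/2)·1.25] / 0.3690 = [0.0585 + 0.0618] / 0.3690 = 0.3261 ⇒ 0.33
N(d₁) = N(0.33) = 0.6293
Δ_call = exp(−qT)·N(d₁) = 0.9312·0.6293 = 0.5860

0.5860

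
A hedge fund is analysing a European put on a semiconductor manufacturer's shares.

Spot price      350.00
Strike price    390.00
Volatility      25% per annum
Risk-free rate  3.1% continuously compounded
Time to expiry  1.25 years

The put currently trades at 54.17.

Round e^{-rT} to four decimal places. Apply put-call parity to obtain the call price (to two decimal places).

e^(−rT) = e^(−0.031·1.25) = 0.9620
Put-call parity: C − P = S − K·e^(−rT) = 350 − 390·0.9620 = 350 − 375.1800 = -25.1800
C = P + (C − P) = 54.17 + (-25.1800) = 28.9900

28.99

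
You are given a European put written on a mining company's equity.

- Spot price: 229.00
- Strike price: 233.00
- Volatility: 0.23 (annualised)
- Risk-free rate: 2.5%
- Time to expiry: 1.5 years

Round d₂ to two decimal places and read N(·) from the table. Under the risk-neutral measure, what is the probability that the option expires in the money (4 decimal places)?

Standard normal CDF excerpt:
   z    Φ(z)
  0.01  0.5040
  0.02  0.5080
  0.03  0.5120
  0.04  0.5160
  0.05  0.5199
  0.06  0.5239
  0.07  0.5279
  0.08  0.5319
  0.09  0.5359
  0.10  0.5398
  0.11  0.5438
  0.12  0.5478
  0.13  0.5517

0.5279

T = 1.5;  σ√T = 0.2817
d₁ = [ln(229/233) + (0.025 + 0.23²/2)·1.5] / 0.2817 = [-0.0173 + 0.0772] / 0.2817 = 0.2125 ⇒ 0.21
d₂ = d₁ − σ√T = 0.2125 − 0.2817 = -0.0692 ⇒ -0.07
Pr(exercise) under Q = N(−d₂) = N(0.07) = 0.5279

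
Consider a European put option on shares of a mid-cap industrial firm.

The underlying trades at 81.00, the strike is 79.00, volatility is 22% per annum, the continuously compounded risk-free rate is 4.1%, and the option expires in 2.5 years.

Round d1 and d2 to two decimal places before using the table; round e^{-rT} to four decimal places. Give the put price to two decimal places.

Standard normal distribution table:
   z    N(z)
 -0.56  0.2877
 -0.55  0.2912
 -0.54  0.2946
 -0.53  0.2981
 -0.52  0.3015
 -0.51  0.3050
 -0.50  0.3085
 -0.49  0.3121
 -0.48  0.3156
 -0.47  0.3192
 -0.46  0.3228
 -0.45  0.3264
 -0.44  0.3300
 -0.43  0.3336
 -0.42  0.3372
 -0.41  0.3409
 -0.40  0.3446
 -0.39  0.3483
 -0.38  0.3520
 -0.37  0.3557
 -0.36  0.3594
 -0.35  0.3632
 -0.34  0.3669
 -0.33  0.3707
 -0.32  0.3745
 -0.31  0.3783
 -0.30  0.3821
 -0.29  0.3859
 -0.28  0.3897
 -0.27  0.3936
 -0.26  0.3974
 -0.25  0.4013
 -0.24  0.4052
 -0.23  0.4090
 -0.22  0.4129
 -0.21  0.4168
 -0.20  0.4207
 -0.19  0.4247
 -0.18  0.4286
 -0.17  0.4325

T = 2.5;  σ√T = 0.3479
d₁ = [ln(81/79) + (0.041 + 0.22²/2)·2.5] / 0.3479 = [0.0250 + 0.1630] / 0.3479 = 0.5405 ≈ 0.54
d₂ = d₁ − σ√T = 0.5405 − 0.3479 = 0.1926 ≈ 0.19
exp(−rT) = exp(−0.041·2.5) = 0.9026
N(−d₂) = N(-0.19) = 0.4247;  N(−d₁) = N(-0.54) = 0.2946
P = 79·0.9026·0.4247 − 81·0.2946 = 30.2834 − 23.8626 = 6.4208

6.42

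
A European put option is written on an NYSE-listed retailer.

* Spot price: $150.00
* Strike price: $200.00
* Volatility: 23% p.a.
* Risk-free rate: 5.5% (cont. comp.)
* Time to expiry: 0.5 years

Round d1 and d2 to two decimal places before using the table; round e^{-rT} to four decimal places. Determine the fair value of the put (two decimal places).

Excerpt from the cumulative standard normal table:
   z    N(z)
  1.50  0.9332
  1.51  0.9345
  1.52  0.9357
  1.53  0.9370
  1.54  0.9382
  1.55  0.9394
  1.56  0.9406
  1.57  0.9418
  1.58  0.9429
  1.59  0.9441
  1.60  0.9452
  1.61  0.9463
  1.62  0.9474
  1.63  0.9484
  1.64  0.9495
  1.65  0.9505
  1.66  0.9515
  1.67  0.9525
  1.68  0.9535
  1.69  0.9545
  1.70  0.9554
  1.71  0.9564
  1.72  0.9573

σ√T = 0.23 × 0.7071 = 0.1626
d₁ = [ln(150/200) + (0.055 + 0.23²/2)·0.5] / 0.1626 = [-0.2877 + 0.0407] / 0.1626 = -1.5185 which rounds to -1.52
d₂ = d₁ − σ√T = -1.5185 − 0.1626 = -1.6811 which rounds to -1.68
e^(−rT) = e^(−0.055·0.5) = 0.9729
P = 200·0.9729·N(1.68) − 150·N(1.52) = 200·0.9729·0.9535 − 150·0.9357 = 185.5320 − 140.3550 = 45.1770

$45.18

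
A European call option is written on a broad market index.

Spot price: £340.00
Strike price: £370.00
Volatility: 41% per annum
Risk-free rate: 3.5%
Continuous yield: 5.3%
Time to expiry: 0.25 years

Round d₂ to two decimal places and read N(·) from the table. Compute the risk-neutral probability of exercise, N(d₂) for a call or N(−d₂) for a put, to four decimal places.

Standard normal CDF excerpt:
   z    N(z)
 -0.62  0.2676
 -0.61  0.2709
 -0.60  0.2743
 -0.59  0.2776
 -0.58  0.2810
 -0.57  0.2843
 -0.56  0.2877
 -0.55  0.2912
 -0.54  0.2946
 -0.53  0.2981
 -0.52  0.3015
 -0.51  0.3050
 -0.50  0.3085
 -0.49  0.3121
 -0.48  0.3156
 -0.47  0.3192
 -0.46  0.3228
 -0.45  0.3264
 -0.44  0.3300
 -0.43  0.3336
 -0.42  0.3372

0.2946

T = 0.25;  σ√T = 0.2050
d₁ = [ln(340/370) + (0.035 − 0.053 + 0.41²/2)·0.25] / 0.2050 = [-0.0846 + 0.0165] / 0.2050 = -0.3319 which rounds to -0.33
d₂ = d₁ − σ√T = -0.3319 − 0.2050 = -0.5369 which rounds to -0.54
Risk-neutral Pr[S_T > K] = N(d₂) = N(-0.54) = 0.2946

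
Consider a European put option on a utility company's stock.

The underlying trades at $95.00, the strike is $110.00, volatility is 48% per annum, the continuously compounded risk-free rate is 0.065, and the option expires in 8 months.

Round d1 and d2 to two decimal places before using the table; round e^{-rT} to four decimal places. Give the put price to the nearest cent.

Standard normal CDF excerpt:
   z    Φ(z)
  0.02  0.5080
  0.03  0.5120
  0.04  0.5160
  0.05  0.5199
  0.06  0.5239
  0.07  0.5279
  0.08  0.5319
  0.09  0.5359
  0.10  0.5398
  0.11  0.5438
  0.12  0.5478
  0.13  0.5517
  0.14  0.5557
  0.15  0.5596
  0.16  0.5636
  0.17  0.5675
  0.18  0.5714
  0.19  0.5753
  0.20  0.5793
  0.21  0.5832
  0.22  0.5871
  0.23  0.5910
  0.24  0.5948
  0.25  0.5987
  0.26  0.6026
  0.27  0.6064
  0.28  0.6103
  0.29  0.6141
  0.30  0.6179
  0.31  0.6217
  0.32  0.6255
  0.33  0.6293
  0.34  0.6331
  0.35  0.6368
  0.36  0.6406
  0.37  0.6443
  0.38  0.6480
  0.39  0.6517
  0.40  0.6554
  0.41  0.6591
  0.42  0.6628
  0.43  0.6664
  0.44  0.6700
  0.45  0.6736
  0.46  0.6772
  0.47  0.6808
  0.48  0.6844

σ√T = 0.48 × 0.8165 = 0.3919
d₁ = [ln(95/110) + (0.065 + 0.48²/2)·0.6667] / 0.3919 = [-0.1466 + 0.1201] / 0.3919 = -0.0675 which rounds to -0.07
d₂ = d₁ − σ√T = -0.0675 − 0.3919 = -0.4595 which rounds to -0.46
e^(−rT) = e^(−0.065·0.6667) = 0.9576
P = 110·0.9576·N(0.46) − 95·N(0.07) = 110·0.9576·0.6772 − 95·0.5279 = 71.3335 − 50.1505 = 21.1830

$21.18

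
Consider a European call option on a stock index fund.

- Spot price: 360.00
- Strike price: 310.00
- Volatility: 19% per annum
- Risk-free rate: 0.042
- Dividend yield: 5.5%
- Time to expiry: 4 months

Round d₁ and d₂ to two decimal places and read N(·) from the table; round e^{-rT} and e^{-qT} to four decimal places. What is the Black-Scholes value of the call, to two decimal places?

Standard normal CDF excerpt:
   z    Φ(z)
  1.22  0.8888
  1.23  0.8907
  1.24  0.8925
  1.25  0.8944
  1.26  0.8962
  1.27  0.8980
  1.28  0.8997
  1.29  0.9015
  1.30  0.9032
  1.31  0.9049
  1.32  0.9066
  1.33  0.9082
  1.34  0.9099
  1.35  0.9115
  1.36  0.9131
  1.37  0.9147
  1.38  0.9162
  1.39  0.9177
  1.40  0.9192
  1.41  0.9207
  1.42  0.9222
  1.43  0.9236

σ√T = 0.19·√0.3333 = 0.1097
d₁ = [ln(360/310) + (0.042 − 0.055 + 0.19²/2)·0.3333] / 0.1097 = [0.1495 + 0.0017] / 0.1097 = 1.3785 ⇒ 1.38
d₂ = d₁ − σ√T = 1.3785 − 0.1097 = 1.2688 ⇒ 1.27
e^(−qT) = e^(−0.055·0.3333) = 0.9818;  e^(−rT) = e^(−0.042·0.3333) = 0.9861
N(d₁) = N(1.38) = 0.9162;  N(d₂) = N(1.27) = 0.8980
C = 360·0.9818·0.9162 − 310·0.9861·0.8980 = 323.8291 − 274.5105 = 49.3185

49.32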